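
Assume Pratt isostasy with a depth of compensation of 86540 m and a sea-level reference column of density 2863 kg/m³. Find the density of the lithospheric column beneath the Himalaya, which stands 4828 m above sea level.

2710 kg/m³

Pratt balance: ρ_ref D = ρ (D + h).
ρ = ρ_ref D/(D + h) = 2863 × 86540 m/(86540 m + 4828 m) = 2710 kg/m³.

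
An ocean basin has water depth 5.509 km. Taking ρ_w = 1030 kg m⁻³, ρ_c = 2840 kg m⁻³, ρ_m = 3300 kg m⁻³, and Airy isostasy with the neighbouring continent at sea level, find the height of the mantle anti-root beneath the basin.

21.7 km

Isostatic balance requires: replacing crust with seawater at the top is compensated by replacing crust with mantle at the base: d (ρ_c − ρ_w) = a (ρ_m − ρ_c).
a = d (ρ_c − ρ_w)/(ρ_m − ρ_c) = 5.509 km × 1810/460 = 21.7 km.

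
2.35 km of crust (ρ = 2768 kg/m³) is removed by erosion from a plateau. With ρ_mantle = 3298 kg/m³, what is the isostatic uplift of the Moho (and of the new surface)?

Unloading: uplift u = e ρ_c/ρ_m = 2.35 km × 2768/3298 = 1.97 km.

1.97 km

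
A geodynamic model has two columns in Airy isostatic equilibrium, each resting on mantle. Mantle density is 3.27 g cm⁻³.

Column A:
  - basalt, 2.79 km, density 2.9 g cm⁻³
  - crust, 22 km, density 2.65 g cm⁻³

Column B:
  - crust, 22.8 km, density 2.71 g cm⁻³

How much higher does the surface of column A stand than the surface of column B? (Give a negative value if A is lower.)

0.582 km

For any compensation level in the mantle, the mantle terms cancel and isostasy reduces to e = (Σt_A − Σt_B) − (Σ(ρt)_A − Σ(ρt)_B) / ρ_m.
Σt_A = 24.79 km; Σt_B = 22.8 km; Σ(ρt)_A = 66.391; Σ(ρt)_B = 61.788 (in km·g cm⁻³).
e = (24.79 − 22.8) − (66.391 − 61.788) / 3.27 = 0.582 km.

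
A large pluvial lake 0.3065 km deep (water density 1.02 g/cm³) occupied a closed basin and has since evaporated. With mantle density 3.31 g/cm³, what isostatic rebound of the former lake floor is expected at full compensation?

u = d ρ_w/ρ_m = 0.3065 km × 1.02/3.31 = 0.0945 km.

0.0945 km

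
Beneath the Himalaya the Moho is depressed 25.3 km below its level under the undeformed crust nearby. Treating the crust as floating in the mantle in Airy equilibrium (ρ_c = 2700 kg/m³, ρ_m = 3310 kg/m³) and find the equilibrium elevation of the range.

5.72 km

Balancing pressure at the compensation depth: ρ_c h = (ρ_m − ρ_c) r.
h = r (ρ_m − ρ_c) / ρ_c = 25.3 km × (3310 − 2700) / 2700 = 5.72 km.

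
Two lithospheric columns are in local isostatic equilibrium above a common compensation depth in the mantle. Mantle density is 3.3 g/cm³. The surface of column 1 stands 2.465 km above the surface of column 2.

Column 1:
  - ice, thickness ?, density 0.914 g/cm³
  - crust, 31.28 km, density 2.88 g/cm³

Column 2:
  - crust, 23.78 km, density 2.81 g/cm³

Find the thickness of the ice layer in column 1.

2.79 km

Take the compensation level at the base of the deeper column (depth z_c below the surface of column 1) and equate Σ ρ_i t_i down to z_c; mantle fills any gap and the z_c terms cancel.
Column 1: x×0.914 + 31.28×2.88 + (z_c − 31.28 − x)×3.3
Column 2: 2.465×0 + 23.78×2.81 + (z_c − 2.465 − 23.78)×3.3
The z_c×3.3 term appears on both sides and cancels. Collect the known terms of each column as K = Σ(ρt)_known − 3.3 × (depth of known layers): K_1 = 90.0864 − 3.3×31.28 = −13.1376; K_2 = 66.8218 − 3.3×(2.465 + 23.78) = −19.7867.
Balance: K_1 − x×(3.3 − 0.914) = K_2, so x = (K_1 − K_2)/(3.3 − 0.914) = 6.6491/2.386 = 2.79 km.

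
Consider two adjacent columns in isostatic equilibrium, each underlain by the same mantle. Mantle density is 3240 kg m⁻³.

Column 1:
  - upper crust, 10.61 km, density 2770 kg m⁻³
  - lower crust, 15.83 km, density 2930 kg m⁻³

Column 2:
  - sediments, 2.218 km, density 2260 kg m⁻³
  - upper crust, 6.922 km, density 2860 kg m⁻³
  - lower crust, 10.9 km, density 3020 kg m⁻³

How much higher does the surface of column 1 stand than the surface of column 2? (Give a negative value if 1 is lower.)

0.831 km

For any compensation level in the mantle, the mantle terms cancel and isostasy reduces to e = (Σt_1 − Σt_2) − (Σ(ρt)_1 − Σ(ρt)_2) / ρ_m.
Σt_1 = 26.44 km; Σt_2 = 20.04 km; Σ(ρt)_1 = 75771.6; Σ(ρt)_2 = 57727.6 (in km·kg m⁻³).
e = (26.44 − 20.04) − (75771.6 − 57727.6) / 3240 = 0.831 km.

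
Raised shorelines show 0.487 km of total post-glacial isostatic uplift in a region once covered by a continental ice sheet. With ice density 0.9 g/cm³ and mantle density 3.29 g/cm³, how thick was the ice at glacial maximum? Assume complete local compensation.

u = t ρ_ice/ρ_m → t = u ρ_m/ρ_ice = 0.487 km × 3.29/0.9 = 1.78 km.

1.78 km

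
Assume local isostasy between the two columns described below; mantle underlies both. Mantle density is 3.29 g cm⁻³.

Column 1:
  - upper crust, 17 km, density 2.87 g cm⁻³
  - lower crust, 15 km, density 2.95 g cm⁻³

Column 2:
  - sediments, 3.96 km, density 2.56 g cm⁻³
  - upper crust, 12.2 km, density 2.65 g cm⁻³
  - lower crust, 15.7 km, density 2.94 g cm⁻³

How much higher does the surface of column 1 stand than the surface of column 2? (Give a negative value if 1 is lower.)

−1.2 km

For any compensation level in the mantle, the mantle terms cancel and isostasy reduces to e = (Σt_1 − Σt_2) − (Σ(ρt)_1 − Σ(ρt)_2) / ρ_m.
Σt_1 = 32 km; Σt_2 = 31.86 km; Σ(ρt)_1 = 93.04; Σ(ρt)_2 = 88.6256 (in km·g cm⁻³).
e = (32 − 31.86) − (93.04 − 88.6256) / 3.29 = −1.2 km.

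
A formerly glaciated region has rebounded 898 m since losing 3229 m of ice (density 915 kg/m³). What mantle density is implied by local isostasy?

3290 kg/m³

ρ_m = ρ_ice t / u = 915 × 3229 m/898 m = 3290 kg/m³.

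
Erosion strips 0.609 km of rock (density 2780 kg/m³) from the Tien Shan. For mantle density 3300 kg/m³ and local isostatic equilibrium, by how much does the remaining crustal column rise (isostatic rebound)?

0.513 km

Unloading: uplift u = e ρ_c/ρ_m = 0.609 km × 2780/3300 = 0.513 km.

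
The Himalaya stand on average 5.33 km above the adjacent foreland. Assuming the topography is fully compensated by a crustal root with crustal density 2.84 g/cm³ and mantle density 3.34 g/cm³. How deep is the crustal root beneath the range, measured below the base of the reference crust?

30.3 km

For local isostatic compensation: the weight of the topography is balanced by the buoyancy of the root, ρ_c h = (ρ_m − ρ_c) r.
r = h · ρ_c / (ρ_m − ρ_c) = 5.33 km × 2.84 / (3.34 − 2.84) = 30.3 km.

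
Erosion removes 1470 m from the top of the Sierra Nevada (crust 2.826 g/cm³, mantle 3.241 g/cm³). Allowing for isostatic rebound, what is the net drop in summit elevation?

Rebound u = e ρ_c/ρ_m = 1470 m × 2.826/3.241 = 1282 m.
Net surface drop = e − u = 1470 m − 1282 m = e (ρ_m − ρ_c)/ρ_m = 188 m.

188 m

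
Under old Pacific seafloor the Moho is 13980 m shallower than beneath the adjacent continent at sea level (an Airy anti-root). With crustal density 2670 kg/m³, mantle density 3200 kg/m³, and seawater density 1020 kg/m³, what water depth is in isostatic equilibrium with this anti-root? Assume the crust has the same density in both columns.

4490 m

Replacing a thickness d of crust by seawater at the top must be balanced by replacing crust with mantle at the base: d (ρ_c − ρ_w) = a (ρ_m − ρ_c).
d = a (ρ_m − ρ_c)/(ρ_c − ρ_w) = 13980 m × 530/1650 = 4490 m.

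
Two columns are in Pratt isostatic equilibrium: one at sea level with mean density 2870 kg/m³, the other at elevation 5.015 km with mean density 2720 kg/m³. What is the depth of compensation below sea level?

90.9 km

ρ_ref D = ρ (D + h) → D (ρ_ref − ρ) = ρ h.
D = ρ h/(ρ_ref − ρ) = 2720 × 5.015 km/(2870 − 2720) = 90.9 km.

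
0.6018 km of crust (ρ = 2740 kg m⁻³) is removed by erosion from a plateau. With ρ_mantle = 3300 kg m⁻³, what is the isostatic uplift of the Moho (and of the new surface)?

Unloading: uplift u = e ρ_c/ρ_m = 0.6018 km × 2740/3300 = 0.5 km.

0.5 km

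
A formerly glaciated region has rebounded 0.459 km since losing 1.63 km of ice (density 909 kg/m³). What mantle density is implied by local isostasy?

3230 kg/m³

ρ_m = ρ_ice t / u = 909 × 1.63 km/0.459 km = 3230 kg/m³.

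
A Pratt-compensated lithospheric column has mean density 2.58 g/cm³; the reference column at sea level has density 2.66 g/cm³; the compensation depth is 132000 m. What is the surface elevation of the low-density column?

4090 m

ρ_ref D = ρ (D + h) → h = D (ρ_ref − ρ)/ρ.
h = 132000 m × (2.66 − 2.58)/2.58 = 4090 m.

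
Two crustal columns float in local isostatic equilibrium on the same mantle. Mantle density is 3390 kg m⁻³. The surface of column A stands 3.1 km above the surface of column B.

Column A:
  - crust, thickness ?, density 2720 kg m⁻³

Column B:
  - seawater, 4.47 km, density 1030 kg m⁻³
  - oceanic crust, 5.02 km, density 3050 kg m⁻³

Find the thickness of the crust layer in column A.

Take the compensation level at the base of the deeper column (depth z_c below the surface of column A) and equate Σ ρ_i t_i down to z_c; mantle fills any gap and the z_c terms cancel.
Column A: x×2720 + (z_c − 0 − x)×3390
Column B: 3.1×0 + 4.47×1030 + 5.02×3050 + (z_c − 3.1 − 9.49)×3390
The z_c×3390 term appears on both sides and cancels. Collect the known terms of each column as K = Σ(ρt)_known − 3390 × (depth of known layers): K_A = 0 − 3390×0 = 0; K_B = 19915.1 − 3390×(3.1 + 9.49) = −22765.
Balance: K_A − x×(3390 − 2720) = K_B, so x = (K_A − K_B)/(3390 − 2720) = 22765/670 = 34 km.

34 km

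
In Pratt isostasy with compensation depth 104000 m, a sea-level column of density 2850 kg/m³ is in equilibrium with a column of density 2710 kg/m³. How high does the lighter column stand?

ρ_ref D = ρ (D + h) → h = D (ρ_ref − ρ)/ρ.
h = 104000 m × (2850 − 2710)/2710 = 5370 m.

5370 m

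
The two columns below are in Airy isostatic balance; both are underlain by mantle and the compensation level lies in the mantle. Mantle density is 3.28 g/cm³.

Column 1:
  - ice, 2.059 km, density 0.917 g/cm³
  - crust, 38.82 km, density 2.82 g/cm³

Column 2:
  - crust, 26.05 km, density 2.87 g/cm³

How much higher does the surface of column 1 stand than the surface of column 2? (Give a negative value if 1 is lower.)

For any compensation level in the mantle, the mantle terms cancel and isostasy reduces to e = (Σt_1 − Σt_2) − (Σ(ρt)_1 − Σ(ρt)_2) / ρ_m.
Σt_1 = 40.879 km; Σt_2 = 26.05 km; Σ(ρt)_1 = 111.360503; Σ(ρt)_2 = 74.7635 (in km·g/cm³).
e = (40.879 − 26.05) − (111.360503 − 74.7635) / 3.28 = 3.67 km.

3.67 km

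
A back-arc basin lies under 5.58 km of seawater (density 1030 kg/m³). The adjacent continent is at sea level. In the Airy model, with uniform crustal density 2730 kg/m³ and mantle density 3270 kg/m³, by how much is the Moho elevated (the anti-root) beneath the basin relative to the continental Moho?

17.6 km

In Airy isostatic equilibrium: replacing crust with seawater at the top is compensated by replacing crust with mantle at the base: d (ρ_c − ρ_w) = a (ρ_m − ρ_c).
a = d (ρ_c − ρ_w)/(ρ_m − ρ_c) = 5.58 km × 1700/540 = 17.6 km.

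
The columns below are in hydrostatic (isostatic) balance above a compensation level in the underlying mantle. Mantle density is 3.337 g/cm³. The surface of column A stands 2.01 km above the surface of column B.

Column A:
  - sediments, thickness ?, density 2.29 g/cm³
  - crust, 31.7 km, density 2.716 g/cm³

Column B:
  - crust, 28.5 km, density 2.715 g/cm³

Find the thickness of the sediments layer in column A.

4.54 km

Take the compensation level at the base of the deeper column (depth z_c below the surface of column A) and equate Σ ρ_i t_i down to z_c; mantle fills any gap and the z_c terms cancel.
Column A: x×2.29 + 31.7×2.716 + (z_c − 31.7 − x)×3.337
Column B: 2.01×0 + 28.5×2.715 + (z_c − 2.01 − 28.5)×3.337
The z_c×3.337 term appears on both sides and cancels. Collect the known terms of each column as K = Σ(ρt)_known − 3.337 × (depth of known layers): K_A = 86.0972 − 3.337×31.7 = −19.6857; K_B = 77.3775 − 3.337×(2.01 + 28.5) = −24.43437.
Balance: K_A − x×(3.337 − 2.29) = K_B, so x = (K_A − K_B)/(3.337 − 2.29) = 4.74867/1.047 = 4.54 km.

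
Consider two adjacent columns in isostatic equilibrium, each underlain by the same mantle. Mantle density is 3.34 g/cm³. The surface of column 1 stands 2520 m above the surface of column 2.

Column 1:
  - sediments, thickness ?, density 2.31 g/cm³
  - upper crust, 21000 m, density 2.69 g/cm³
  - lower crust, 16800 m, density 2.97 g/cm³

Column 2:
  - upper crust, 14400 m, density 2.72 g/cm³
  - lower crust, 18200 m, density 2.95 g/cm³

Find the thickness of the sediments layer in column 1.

Take the compensation level at the base of the deeper column (depth z_c below the surface of column 1) and equate Σ ρ_i t_i down to z_c; mantle fills any gap and the z_c terms cancel.
Column 1: x×2.31 + 21000×2.69 + 16800×2.97 + (z_c − 37800 − x)×3.34
Column 2: 2520×0 + 14400×2.72 + 18200×2.95 + (z_c − 2520 − 32600)×3.34
The z_c×3.34 term appears on both sides and cancels. Collect the known terms of each column as K = Σ(ρt)_known − 3.34 × (depth of known layers): K_1 = 106386 − 3.34×37800 = −19866; K_2 = 92858 − 3.34×(2520 + 32600) = −24442.8.
Balance: K_1 − x×(3.34 − 2.31) = K_2, so x = (K_1 − K_2)/(3.34 − 2.31) = 4576.8/1.03 = 4440 m.

4440 m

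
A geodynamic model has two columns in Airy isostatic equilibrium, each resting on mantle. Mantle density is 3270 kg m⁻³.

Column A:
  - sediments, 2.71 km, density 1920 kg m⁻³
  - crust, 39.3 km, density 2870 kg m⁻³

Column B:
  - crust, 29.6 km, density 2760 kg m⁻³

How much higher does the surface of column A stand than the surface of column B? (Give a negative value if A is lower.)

For any compensation level in the mantle, the mantle terms cancel and isostasy reduces to e = (Σt_A − Σt_B) − (Σ(ρt)_A − Σ(ρt)_B) / ρ_m.
Σt_A = 42.01 km; Σt_B = 29.6 km; Σ(ρt)_A = 117994.2; Σ(ρt)_B = 81696 (in km·kg m⁻³).
e = (42.01 − 29.6) − (117994.2 − 81696) / 3270 = 1.31 km.

1.31 km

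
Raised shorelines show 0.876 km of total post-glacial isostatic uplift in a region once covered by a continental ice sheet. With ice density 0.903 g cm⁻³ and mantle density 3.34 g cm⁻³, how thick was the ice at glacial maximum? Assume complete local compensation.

3.24 km

u = t ρ_ice/ρ_m → t = u ρ_m/ρ_ice = 0.876 km × 3.34/0.903 = 3.24 km.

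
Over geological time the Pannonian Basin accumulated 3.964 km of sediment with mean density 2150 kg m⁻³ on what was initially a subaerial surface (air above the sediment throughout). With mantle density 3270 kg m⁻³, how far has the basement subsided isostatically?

2.61 km

Subaerial load: s = t ρ_sed / ρ_m = 3.964 km × 2150/3270 = 2.61 km.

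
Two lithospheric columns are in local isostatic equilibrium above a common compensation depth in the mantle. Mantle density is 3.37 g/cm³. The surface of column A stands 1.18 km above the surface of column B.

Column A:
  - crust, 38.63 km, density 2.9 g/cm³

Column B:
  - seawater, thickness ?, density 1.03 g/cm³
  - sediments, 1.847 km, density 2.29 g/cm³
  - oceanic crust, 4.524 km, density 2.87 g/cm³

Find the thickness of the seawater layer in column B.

Take the compensation level at the base of the deeper column (depth z_c below the surface of column A) and equate Σ ρ_i t_i down to z_c; mantle fills any gap and the z_c terms cancel.
Column A: 38.63×2.9 + (z_c − 38.63)×3.37
Column B: 1.18×0 + x×1.03 + 1.847×2.29 + 4.524×2.87 + (z_c − 1.18 − 6.371 − x)×3.37
The z_c×3.37 term appears on both sides and cancels. Collect the known terms of each column as K = Σ(ρt)_known − 3.37 × (depth of known layers): K_A = 112.027 − 3.37×38.63 = −18.1561; K_B = 17.21351 − 3.37×(1.18 + 6.371) = −8.23336.
Balance: K_A = K_B − x×(3.37 − 1.03), so x = (K_B − K_A)/(3.37 − 1.03) = 9.92274/2.34 = 4.24 km.

4.24 km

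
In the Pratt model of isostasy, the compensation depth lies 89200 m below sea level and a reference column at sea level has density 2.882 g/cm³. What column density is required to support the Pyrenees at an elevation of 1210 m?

2.84 g/cm³

Pratt balance: ρ_ref D = ρ (D + h).
ρ = ρ_ref D/(D + h) = 2.882 × 89200 m/(89200 m + 1210 m) = 2.84 g/cm³.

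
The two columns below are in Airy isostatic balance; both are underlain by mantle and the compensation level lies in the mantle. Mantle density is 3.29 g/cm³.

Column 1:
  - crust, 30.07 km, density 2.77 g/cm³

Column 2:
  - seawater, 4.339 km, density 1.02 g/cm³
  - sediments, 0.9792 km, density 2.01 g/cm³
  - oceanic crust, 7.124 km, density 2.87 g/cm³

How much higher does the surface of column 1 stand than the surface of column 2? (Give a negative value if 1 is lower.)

0.469 km

For any compensation level in the mantle, the mantle terms cancel and isostasy reduces to e = (Σt_1 − Σt_2) − (Σ(ρt)_1 − Σ(ρt)_2) / ρ_m.
Σt_1 = 30.07 km; Σt_2 = 12.4422 km; Σ(ρt)_1 = 83.2939; Σ(ρt)_2 = 26.839852 (in km·g/cm³).
e = (30.07 − 12.4422) − (83.2939 − 26.839852) / 3.29 = 0.469 km.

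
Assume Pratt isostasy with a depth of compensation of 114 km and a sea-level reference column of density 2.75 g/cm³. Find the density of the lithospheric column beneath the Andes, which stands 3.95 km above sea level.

2.66 g/cm³

Pratt balance: ρ_ref D = ρ (D + h).
ρ = ρ_ref D/(D + h) = 2.75 × 114 km/(114 km + 3.95 km) = 2.66 g/cm³.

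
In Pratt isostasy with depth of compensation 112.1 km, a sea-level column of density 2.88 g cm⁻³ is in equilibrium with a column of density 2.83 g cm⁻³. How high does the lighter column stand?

1.98 km

ρ_ref D = ρ (D + h) → h = D (ρ_ref − ρ)/ρ.
h = 112.1 km × (2.88 − 2.83)/2.83 = 1.98 km.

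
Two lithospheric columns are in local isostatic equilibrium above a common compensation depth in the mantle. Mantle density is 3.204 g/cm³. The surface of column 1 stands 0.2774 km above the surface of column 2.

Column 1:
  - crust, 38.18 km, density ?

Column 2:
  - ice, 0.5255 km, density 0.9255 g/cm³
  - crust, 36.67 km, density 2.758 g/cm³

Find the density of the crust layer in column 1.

Take the compensation level at the base of the deeper column (depth z_c below the surface of column 1) and equate Σ ρ_i t_i down to z_c; mantle fills any gap and the z_c terms cancel.
Column 1: 38.18×ρ + (z_c − 38.18)×3.204
Column 2: 0.2774×0 + 0.5255×0.9255 + 36.67×2.758 + (z_c − 0.2774 − 37.1955)×3.204
The z_c×3.204 term appears on both sides and cancels. Collect the known terms of each column as K = Σ(ρt)_known − 3.204 × (depth of known layers): K_1 = 0 − 3.204×38.18 = −122.32872; K_2 = 101.62221 − 3.204×(0.2774 + 37.1955) = −18.4409614.
Balance: K_1 + 38.18×ρ = K_2, so ρ = (K_2 − K_1)/38.18 = 103.888/38.18 = 2.72 g/cm³.

2.72 g/cm³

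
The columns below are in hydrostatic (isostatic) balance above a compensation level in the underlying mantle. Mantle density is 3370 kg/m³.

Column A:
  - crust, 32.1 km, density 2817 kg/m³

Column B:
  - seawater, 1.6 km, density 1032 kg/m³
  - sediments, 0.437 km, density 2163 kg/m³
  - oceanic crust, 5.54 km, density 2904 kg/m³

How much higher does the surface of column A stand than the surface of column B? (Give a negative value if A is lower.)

3.23 km

For any compensation level in the mantle, the mantle terms cancel and isostasy reduces to e = (Σt_A − Σt_B) − (Σ(ρt)_A − Σ(ρt)_B) / ρ_m.
Σt_A = 32.1 km; Σt_B = 7.577 km; Σ(ρt)_A = 90425.7; Σ(ρt)_B = 18684.591 (in km·kg/m³).
e = (32.1 − 7.577) − (90425.7 − 18684.591) / 3370 = 3.23 km.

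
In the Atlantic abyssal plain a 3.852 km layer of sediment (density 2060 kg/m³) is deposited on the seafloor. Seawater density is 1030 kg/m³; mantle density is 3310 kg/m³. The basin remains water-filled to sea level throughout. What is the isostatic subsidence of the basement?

1.74 km

Submarine loading: the sediment displaces seawater, and the subsidence is in turn flooded, so s (ρ_m − ρ_w) = t (ρ_sed − ρ_w).
s = 3.852 km × (2060 − 1030) / (3310 − 1030) = 1.74 km.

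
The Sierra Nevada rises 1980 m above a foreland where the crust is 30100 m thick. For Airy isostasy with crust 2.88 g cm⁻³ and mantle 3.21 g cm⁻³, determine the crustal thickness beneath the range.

49400 m

Root depth r = h ρ_c / (ρ_m − ρ_c) = 1980 m × 2.88 / 0.33 = 17280 m.
Total thickness = T + h + r = 30100 m + 1980 m + 17280 m = 49400 m.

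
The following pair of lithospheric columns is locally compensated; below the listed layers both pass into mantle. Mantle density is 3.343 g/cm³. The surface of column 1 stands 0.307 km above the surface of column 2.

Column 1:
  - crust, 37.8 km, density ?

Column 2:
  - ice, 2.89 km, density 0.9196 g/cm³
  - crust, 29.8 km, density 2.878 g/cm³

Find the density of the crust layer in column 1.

2.76 g/cm³

Take the compensation level at the base of the deeper column (depth z_c below the surface of column 1) and equate Σ ρ_i t_i down to z_c; mantle fills any gap and the z_c terms cancel.
Column 1: 37.8×ρ + (z_c − 37.8)×3.343
Column 2: 0.307×0 + 2.89×0.9196 + 29.8×2.878 + (z_c − 0.307 − 32.69)×3.343
The z_c×3.343 term appears on both sides and cancels. Collect the known terms of each column as K = Σ(ρt)_known − 3.343 × (depth of known layers): K_1 = 0 − 3.343×37.8 = −126.3654; K_2 = 88.422044 − 3.343×(0.307 + 32.69) = −21.886927.
Balance: K_1 + 37.8×ρ = K_2, so ρ = (K_2 − K_1)/37.8 = 104.478/37.8 = 2.76 g/cm³.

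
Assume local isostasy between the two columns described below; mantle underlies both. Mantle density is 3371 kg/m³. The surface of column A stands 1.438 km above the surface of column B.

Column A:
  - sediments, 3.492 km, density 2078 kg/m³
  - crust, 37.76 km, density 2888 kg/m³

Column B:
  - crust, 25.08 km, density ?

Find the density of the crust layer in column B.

2660 kg/m³

Take the compensation level at the base of the deeper column (depth z_c below the surface of column A) and equate Σ ρ_i t_i down to z_c; mantle fills any gap and the z_c terms cancel.
Column A: 3.492×2078 + 37.76×2888 + (z_c − 41.252)×3371
Column B: 1.438×0 + 25.08×ρ + (z_c − 1.438 − 25.08)×3371
The z_c×3371 term appears on both sides and cancels. Collect the known terms of each column as K = Σ(ρt)_known − 3371 × (depth of known layers): K_A = 116307.256 − 3371×41.252 = −22753.236; K_B = 0 − 3371×(1.438 + 25.08) = −89392.178.
Balance: K_A = K_B + 25.08×ρ, so ρ = (K_A − K_B)/25.08 = 66638.9/25.08 = 2660 kg/m³.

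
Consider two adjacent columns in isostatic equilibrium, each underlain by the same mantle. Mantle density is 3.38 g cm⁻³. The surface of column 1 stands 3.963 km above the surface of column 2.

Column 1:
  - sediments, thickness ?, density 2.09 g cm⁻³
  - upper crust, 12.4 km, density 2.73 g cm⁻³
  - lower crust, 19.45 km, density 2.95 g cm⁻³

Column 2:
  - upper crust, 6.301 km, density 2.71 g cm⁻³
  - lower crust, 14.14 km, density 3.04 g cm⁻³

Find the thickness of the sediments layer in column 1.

4.65 km

Take the compensation level at the base of the deeper column (depth z_c below the surface of column 1) and equate Σ ρ_i t_i down to z_c; mantle fills any gap and the z_c terms cancel.
Column 1: x×2.09 + 12.4×2.73 + 19.45×2.95 + (z_c − 31.85 − x)×3.38
Column 2: 3.963×0 + 6.301×2.71 + 14.14×3.04 + (z_c − 3.963 − 20.441)×3.38
The z_c×3.38 term appears on both sides and cancels. Collect the known terms of each column as K = Σ(ρt)_known − 3.38 × (depth of known layers): K_1 = 91.2295 − 3.38×31.85 = −16.4235; K_2 = 60.06131 − 3.38×(3.963 + 20.441) = −22.42421.
Balance: K_1 − x×(3.38 − 2.09) = K_2, so x = (K_1 − K_2)/(3.38 − 2.09) = 6.00071/1.29 = 4.65 km.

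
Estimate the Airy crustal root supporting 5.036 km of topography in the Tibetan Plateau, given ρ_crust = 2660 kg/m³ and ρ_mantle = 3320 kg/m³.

20.3 km

Isostatic balance requires: the weight of the topography is balanced by the buoyancy of the root, ρ_c h = (ρ_m − ρ_c) r.
r = h · ρ_c / (ρ_m − ρ_c) = 5.036 km × 2660 / (3320 − 2660) = 20.3 km.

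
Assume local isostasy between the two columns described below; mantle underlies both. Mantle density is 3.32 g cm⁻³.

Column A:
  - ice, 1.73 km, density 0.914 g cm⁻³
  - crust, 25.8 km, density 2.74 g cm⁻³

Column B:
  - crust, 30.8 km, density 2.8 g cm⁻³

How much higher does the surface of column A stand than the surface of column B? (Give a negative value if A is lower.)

0.937 km

For any compensation level in the mantle, the mantle terms cancel and isostasy reduces to e = (Σt_A − Σt_B) − (Σ(ρt)_A − Σ(ρt)_B) / ρ_m.
Σt_A = 27.53 km; Σt_B = 30.8 km; Σ(ρt)_A = 72.27322; Σ(ρt)_B = 86.24 (in km·g cm⁻³).
e = (27.53 − 30.8) − (72.27322 − 86.24) / 3.32 = 0.937 km.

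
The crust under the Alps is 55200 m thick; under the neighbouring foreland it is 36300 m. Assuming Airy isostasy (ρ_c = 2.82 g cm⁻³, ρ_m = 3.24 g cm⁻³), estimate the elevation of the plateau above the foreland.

Excess crust Δ = 55200 m − 36300 m = 18900 m, split between elevation h and root r with h + r = Δ.
Airy balance ρ_c h = (ρ_m − ρ_c) r gives r = h ρ_c/(ρ_m − ρ_c), so h (1 + ρ_c/(ρ_m − ρ_c)) = Δ, i.e. h = Δ (ρ_m − ρ_c)/ρ_m.
h = 18900 m × 0.42/3.24 = 2450 m.

2450 m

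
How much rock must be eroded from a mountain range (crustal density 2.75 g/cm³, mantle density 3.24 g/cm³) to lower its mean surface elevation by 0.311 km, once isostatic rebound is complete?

2.06 km

Net drop Δ = e − u = e − e ρ_c/ρ_m = e (ρ_m − ρ_c)/ρ_m.
e = Δ ρ_m/(ρ_m − ρ_c) = 0.311 km × 3.24/0.49 = 2.06 km.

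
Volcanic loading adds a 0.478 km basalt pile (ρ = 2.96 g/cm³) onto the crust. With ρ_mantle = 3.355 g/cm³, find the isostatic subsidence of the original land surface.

0.422 km

Subaerial loading: s = t ρ_load / ρ_m.
s = 0.478 km × 2.96/3.355 = 0.422 km.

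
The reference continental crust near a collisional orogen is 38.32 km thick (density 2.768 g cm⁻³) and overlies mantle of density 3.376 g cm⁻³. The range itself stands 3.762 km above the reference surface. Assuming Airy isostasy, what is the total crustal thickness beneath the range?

Root depth r = h ρ_c / (ρ_m − ρ_c) = 3.762 km × 2.768 / 0.608 = 17.13 km.
Total thickness = T + h + r = 38.32 km + 3.762 km + 17.13 km = 59.2 km.

59.2 km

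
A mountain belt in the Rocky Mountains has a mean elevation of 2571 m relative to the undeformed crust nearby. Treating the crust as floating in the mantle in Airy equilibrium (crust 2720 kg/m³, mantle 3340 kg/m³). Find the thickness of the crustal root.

11300 m

By Archimedes' principle applied to the lithosphere: the weight of the topography is balanced by the buoyancy of the root, ρ_c h = (ρ_m − ρ_c) r.
r = h · ρ_c / (ρ_m − ρ_c) = 2571 m × 2720 / (3340 − 2720) = 11300 m.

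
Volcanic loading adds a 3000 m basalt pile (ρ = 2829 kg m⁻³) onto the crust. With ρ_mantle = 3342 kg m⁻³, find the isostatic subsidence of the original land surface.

2540 m

Subaerial loading: s = t ρ_load / ρ_m.
s = 3000 m × 2829/3342 = 2540 m.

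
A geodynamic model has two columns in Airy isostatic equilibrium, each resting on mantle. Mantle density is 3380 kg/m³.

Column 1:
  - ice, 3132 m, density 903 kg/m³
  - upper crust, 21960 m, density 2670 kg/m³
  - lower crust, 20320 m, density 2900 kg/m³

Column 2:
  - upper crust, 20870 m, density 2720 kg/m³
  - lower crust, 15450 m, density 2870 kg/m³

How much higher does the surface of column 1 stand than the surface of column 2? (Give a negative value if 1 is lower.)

For any compensation level in the mantle, the mantle terms cancel and isostasy reduces to e = (Σt_1 − Σt_2) − (Σ(ρt)_1 − Σ(ρt)_2) / ρ_m.
Σt_1 = 45412 m; Σt_2 = 36320 m; Σ(ρt)_1 = 120389396; Σ(ρt)_2 = 101107900 (in m·kg/m³).
e = (45412 − 36320) − (120389396 − 101107900) / 3380 = 3390 m.

3390 m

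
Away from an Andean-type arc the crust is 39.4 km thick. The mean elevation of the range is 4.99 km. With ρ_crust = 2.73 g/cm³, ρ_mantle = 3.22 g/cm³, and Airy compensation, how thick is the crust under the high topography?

72.2 km

Root depth r = h ρ_c / (ρ_m − ρ_c) = 4.99 km × 2.73 / 0.49 = 27.8 km.
Total thickness = T + h + r = 39.4 km + 4.99 km + 27.8 km = 72.2 km.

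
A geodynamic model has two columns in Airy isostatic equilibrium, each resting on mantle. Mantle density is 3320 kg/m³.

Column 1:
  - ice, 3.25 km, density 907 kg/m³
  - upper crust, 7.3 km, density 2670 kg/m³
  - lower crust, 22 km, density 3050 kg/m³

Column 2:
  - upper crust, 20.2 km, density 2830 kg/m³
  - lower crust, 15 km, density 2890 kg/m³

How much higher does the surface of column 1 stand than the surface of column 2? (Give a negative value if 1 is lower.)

For any compensation level in the mantle, the mantle terms cancel and isostasy reduces to e = (Σt_1 − Σt_2) − (Σ(ρt)_1 − Σ(ρt)_2) / ρ_m.
Σt_1 = 32.55 km; Σt_2 = 35.2 km; Σ(ρt)_1 = 89538.75; Σ(ρt)_2 = 100516 (in km·kg/m³).
e = (32.55 − 35.2) − (89538.75 − 100516) / 3320 = 0.656 km.

0.656 km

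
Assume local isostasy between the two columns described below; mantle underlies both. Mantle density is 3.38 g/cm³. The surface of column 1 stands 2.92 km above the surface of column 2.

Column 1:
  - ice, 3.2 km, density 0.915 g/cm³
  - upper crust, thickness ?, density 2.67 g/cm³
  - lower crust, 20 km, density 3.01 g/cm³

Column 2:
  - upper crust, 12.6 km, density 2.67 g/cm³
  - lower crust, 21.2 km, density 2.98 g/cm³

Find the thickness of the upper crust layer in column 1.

Take the compensation level at the base of the deeper column (depth z_c below the surface of column 1) and equate Σ ρ_i t_i down to z_c; mantle fills any gap and the z_c terms cancel.
Column 1: 3.2×0.915 + x×2.67 + 20×3.01 + (z_c − 23.2 − x)×3.38
Column 2: 2.92×0 + 12.6×2.67 + 21.2×2.98 + (z_c − 2.92 − 33.8)×3.38
The z_c×3.38 term appears on both sides and cancels. Collect the known terms of each column as K = Σ(ρt)_known − 3.38 × (depth of known layers): K_1 = 63.128 − 3.38×23.2 = −15.288; K_2 = 96.818 − 3.38×(2.92 + 33.8) = −27.2956.
Balance: K_1 − x×(3.38 − 2.67) = K_2, so x = (K_1 − K_2)/(3.38 − 2.67) = 12.0076/0.71 = 16.9 km.

16.9 km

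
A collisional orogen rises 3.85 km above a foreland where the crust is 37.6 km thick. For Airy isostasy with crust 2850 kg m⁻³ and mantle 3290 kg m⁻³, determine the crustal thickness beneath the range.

66.4 km

Root depth r = h ρ_c / (ρ_m − ρ_c) = 3.85 km × 2850 / 440 = 24.94 km.
Total thickness = T + h + r = 37.6 km + 3.85 km + 24.94 km = 66.4 km.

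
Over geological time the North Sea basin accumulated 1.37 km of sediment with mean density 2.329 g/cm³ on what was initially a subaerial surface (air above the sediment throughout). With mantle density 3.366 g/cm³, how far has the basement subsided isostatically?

0.948 km

Subaerial load: s = t ρ_sed / ρ_m = 1.37 km × 2.329/3.366 = 0.948 km.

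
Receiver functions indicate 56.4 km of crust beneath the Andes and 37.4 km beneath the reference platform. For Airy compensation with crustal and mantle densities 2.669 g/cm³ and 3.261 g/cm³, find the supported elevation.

Excess crust Δ = 56.4 km − 37.4 km = 19 km, split between elevation h and root r with h + r = Δ.
Airy balance ρ_c h = (ρ_m − ρ_c) r gives r = h ρ_c/(ρ_m − ρ_c), so h (1 + ρ_c/(ρ_m − ρ_c)) = Δ, i.e. h = Δ (ρ_m − ρ_c)/ρ_m.
h = 19 km × 0.592/3.261 = 3.45 km.

3.45 km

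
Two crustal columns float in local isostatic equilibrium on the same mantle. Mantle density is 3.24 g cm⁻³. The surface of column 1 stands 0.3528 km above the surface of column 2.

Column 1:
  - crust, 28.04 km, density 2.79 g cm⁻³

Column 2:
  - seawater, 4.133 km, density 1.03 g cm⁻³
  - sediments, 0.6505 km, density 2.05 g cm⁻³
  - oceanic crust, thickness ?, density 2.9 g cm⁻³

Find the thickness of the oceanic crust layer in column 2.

Take the compensation level at the base of the deeper column (depth z_c below the surface of column 1) and equate Σ ρ_i t_i down to z_c; mantle fills any gap and the z_c terms cancel.
Column 1: 28.04×2.79 + (z_c − 28.04)×3.24
Column 2: 0.3528×0 + 4.133×1.03 + 0.6505×2.05 + x×2.9 + (z_c − 0.3528 − 4.7835 − x)×3.24
The z_c×3.24 term appears on both sides and cancels. Collect the known terms of each column as K = Σ(ρt)_known − 3.24 × (depth of known layers): K_1 = 78.2316 − 3.24×28.04 = −12.618; K_2 = 5.590515 − 3.24×(0.3528 + 4.7835) = −11.051097.
Balance: K_1 = K_2 − x×(3.24 − 2.9), so x = (K_2 − K_1)/(3.24 − 2.9) = 1.5669/0.34 = 4.61 km.

4.61 km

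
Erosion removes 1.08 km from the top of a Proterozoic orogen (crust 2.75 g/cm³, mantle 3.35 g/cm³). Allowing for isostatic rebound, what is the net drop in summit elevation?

0.193 km

Rebound u = e ρ_c/ρ_m = 1.08 km × 2.75/3.35 = 0.8866 km.
Net surface drop = e − u = 1.08 km − 0.8866 km = e (ρ_m − ρ_c)/ρ_m = 0.193 km.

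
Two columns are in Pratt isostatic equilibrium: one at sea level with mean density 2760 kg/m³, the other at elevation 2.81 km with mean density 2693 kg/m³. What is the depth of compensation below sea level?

113 km

ρ_ref D = ρ (D + h) → D (ρ_ref − ρ) = ρ h.
D = ρ h/(ρ_ref − ρ) = 2693 × 2.81 km/(2760 − 2693) = 113 km.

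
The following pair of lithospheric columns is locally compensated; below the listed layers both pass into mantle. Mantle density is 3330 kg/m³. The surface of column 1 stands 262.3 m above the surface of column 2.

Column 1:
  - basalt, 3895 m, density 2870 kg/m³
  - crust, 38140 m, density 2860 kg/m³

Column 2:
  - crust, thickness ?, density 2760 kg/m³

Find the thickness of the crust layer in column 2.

Take the compensation level at the base of the deeper column (depth z_c below the surface of column 1) and equate Σ ρ_i t_i down to z_c; mantle fills any gap and the z_c terms cancel.
Column 1: 3895×2870 + 38140×2860 + (z_c − 42035)×3330
Column 2: 262.3×0 + x×2760 + (z_c − 262.3 − 0 − x)×3330
The z_c×3330 term appears on both sides and cancels. Collect the known terms of each column as K = Σ(ρt)_known − 3330 × (depth of known layers): K_1 = 120259050 − 3330×42035 = −19717500; K_2 = 0 − 3330×(262.3 + 0) = −873459.
Balance: K_1 = K_2 − x×(3330 − 2760), so x = (K_2 − K_1)/(3330 − 2760) = 18844000/570 = 33100 m.

33100 m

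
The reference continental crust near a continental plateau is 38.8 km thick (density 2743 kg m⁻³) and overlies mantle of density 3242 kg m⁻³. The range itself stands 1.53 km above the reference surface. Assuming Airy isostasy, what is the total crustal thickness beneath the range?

Root depth r = h ρ_c / (ρ_m − ρ_c) = 1.53 km × 2743 / 499 = 8.41 km.
Total thickness = T + h + r = 38.8 km + 1.53 km + 8.41 km = 48.7 km.

48.7 km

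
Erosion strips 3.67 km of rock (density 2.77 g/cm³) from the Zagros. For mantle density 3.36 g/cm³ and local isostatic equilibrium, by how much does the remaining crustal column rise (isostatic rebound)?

3.03 km

Unloading: uplift u = e ρ_c/ρ_m = 3.67 km × 2.77/3.36 = 3.03 km.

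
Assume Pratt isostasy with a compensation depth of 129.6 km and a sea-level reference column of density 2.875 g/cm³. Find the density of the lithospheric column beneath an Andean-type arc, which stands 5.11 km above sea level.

Pratt balance: ρ_ref D = ρ (D + h).
ρ = ρ_ref D/(D + h) = 2.875 × 129.6 km/(129.6 km + 5.11 km) = 2.77 g/cm³.

2.77 g/cm³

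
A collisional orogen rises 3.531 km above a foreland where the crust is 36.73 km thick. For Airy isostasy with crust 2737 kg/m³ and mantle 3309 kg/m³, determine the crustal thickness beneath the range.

57.2 km

Root depth r = h ρ_c / (ρ_m − ρ_c) = 3.531 km × 2737 / 572 = 16.9 km.
Total thickness = T + h + r = 36.73 km + 3.531 km + 16.9 km = 57.2 km.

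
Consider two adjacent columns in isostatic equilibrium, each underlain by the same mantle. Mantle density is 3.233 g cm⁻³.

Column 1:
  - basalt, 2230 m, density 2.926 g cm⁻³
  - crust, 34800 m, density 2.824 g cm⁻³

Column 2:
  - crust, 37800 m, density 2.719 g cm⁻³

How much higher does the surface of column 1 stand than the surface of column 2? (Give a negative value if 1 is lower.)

For any compensation level in the mantle, the mantle terms cancel and isostasy reduces to e = (Σt_1 − Σt_2) − (Σ(ρt)_1 − Σ(ρt)_2) / ρ_m.
Σt_1 = 37030 m; Σt_2 = 37800 m; Σ(ρt)_1 = 104800.18; Σ(ρt)_2 = 102778.2 (in m·g cm⁻³).
e = (37030 − 37800) − (104800.18 − 102778.2) / 3.233 = −1400 m.

−1400 m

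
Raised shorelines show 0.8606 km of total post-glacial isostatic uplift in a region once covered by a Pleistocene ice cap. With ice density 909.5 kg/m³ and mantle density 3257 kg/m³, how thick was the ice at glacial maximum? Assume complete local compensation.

u = t ρ_ice/ρ_m → t = u ρ_m/ρ_ice = 0.8606 km × 3257/909.5 = 3.08 km.

3.08 km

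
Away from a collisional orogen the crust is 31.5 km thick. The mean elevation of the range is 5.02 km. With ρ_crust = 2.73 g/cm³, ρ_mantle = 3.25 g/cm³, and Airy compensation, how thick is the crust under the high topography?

Root depth r = h ρ_c / (ρ_m − ρ_c) = 5.02 km × 2.73 / 0.52 = 26.36 km.
Total thickness = T + h + r = 31.5 km + 5.02 km + 26.36 km = 62.9 km.

62.9 km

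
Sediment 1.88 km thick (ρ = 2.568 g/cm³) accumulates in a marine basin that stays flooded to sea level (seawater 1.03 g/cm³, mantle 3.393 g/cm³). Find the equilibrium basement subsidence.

Submarine loading: the sediment displaces seawater, and the subsidence is in turn flooded, so s (ρ_m − ρ_w) = t (ρ_sed − ρ_w).
s = 1.88 km × (2.568 − 1.03) / (3.393 − 1.03) = 1.22 km.

1.22 km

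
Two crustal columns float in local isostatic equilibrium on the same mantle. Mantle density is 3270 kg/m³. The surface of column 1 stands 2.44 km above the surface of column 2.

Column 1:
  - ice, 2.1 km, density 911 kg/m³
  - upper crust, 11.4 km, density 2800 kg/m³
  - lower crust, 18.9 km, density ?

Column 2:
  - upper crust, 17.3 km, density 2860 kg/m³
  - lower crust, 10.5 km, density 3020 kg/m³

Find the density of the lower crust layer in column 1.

2880 kg/m³

Take the compensation level at the base of the deeper column (depth z_c below the surface of column 1) and equate Σ ρ_i t_i down to z_c; mantle fills any gap and the z_c terms cancel.
Column 1: 2.1×911 + 11.4×2800 + 18.9×ρ + (z_c − 32.4)×3270
Column 2: 2.44×0 + 17.3×2860 + 10.5×3020 + (z_c − 2.44 − 27.8)×3270
The z_c×3270 term appears on both sides and cancels. Collect the known terms of each column as K = Σ(ρt)_known − 3270 × (depth of known layers): K_1 = 33833.1 − 3270×32.4 = −72114.9; K_2 = 81188 − 3270×(2.44 + 27.8) = −17696.8.
Balance: K_1 + 18.9×ρ = K_2, so ρ = (K_2 − K_1)/18.9 = 54418.1/18.9 = 2880 kg/m³.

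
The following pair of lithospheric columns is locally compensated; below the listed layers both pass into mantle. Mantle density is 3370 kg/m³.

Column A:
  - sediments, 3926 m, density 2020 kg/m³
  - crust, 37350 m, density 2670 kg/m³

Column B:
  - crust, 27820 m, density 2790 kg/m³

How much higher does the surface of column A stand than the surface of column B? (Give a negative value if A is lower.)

For any compensation level in the mantle, the mantle terms cancel and isostasy reduces to e = (Σt_A − Σt_B) − (Σ(ρt)_A − Σ(ρt)_B) / ρ_m.
Σt_A = 41276 m; Σt_B = 27820 m; Σ(ρt)_A = 107655020; Σ(ρt)_B = 77617800 (in m·kg/m³).
e = (41276 − 27820) − (107655020 − 77617800) / 3370 = 4540 m.

4540 m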